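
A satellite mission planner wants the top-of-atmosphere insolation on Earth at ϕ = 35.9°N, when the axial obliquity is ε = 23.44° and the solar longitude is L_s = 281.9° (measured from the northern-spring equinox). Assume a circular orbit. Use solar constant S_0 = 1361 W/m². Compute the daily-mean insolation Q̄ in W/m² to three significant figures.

Solar declination: sin δ = sin ε · sin L_s = sin 23.44° × sin 281.9° = -0.38924, so δ = -22.907°.
cos h₀ = −tan(+35.9°) tan(-22.907°) = 0.3059, h₀ = 1.2599 rad.
Bracket: h₀ sin ϕ sin δ + cos ϕ cos δ sin h₀ = 1.2599×0.58637×-0.38924 + 0.81004×0.92114×0.95207 = -0.287558 + 0.710397 = 0.422839.
Q̄ = (S_0/π) × [bracket] = (1361/π) × 0.422839 = 183.2 W/m².

Q̄ ≈ 183 W/m²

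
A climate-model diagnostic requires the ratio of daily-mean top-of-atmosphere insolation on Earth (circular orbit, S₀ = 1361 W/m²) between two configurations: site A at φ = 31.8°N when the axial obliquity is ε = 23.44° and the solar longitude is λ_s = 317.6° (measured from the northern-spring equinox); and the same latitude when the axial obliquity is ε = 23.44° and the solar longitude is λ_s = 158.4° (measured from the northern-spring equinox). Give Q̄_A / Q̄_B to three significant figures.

— Configuration A (φ=+31.8°):
Solar declination: sin δ = sin ε · sin λ_s = sin 23.44° × sin 317.6° = -0.26823, so δ = -15.559°.
cos H₀ = −tan(+31.8°) tan(-15.559°) = 0.1726, H₀ = 1.3973 rad.
Bracket: H₀ sin φ sin δ + cos φ cos δ sin H₀ = 1.3973×0.52696×-0.26823 + 0.84989×0.96335×0.98499 = -0.197503 + 0.806452 = 0.608949.
Q̄ = (S₀/π) × [bracket] = (1361/π) × 0.608949 = 263.81 W/m².
— Configuration B (φ=+31.8°):
Solar declination: sin δ = sin ε · sin λ_s = sin 23.44° × sin 158.4° = 0.14644, so δ = +8.420°.
cos H₀ = −tan(+31.8°) tan(+8.420°) = -0.0918, H₀ = 1.6627 rad.
Bracket: H₀ sin φ sin δ + cos φ cos δ sin H₀ = 1.6627×0.52696×0.14644 + 0.84989×0.98922×0.99578 = 0.128307 + 0.837180 = 0.965487.
Q̄ = (S₀/π) × [bracket] = (1361/π) × 0.965487 = 418.27 W/m².
Ratio Q̄_A / Q̄_B = 263.81 / 418.27 = 0.6307.

Q̄_A / Q̄_B ≈ 0.631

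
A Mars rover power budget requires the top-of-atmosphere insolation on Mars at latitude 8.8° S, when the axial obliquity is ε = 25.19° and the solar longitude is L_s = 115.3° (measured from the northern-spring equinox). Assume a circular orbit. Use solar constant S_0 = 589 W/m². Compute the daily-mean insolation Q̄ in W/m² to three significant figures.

Solar declination: sin δ = sin ε · sin L_s = sin 25.19° × sin 115.3° = 0.38480, so δ = +22.631°.
cos h₀ = −tan(-8.8°) tan(+22.631°) = 0.0645, h₀ = 1.5062 rad.
Bracket: h₀ sin ϕ sin δ + cos ϕ cos δ sin h₀ = 1.5062×-0.15299×0.38480 + 0.98823×0.92300×0.99792 = -0.088671 + 0.910239 = 0.821568.
Q̄ = (S_0/π) × [bracket] = (589/π) × 0.821568 = 154.0 W/m².

Q̄ ≈ 154 W/m²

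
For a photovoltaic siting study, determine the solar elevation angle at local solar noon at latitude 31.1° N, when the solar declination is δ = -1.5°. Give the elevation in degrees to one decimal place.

At local noon the hour angle is zero, so the zenith angle equals |ϕ − δ| = |+31.1° − (-1.500°)| = 32.600°.
Elevation = 90° − 32.600° = 57.4°.

57.4°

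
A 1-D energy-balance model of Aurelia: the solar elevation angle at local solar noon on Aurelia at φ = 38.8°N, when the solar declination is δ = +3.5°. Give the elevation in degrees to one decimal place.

At local noon the hour angle is zero, so the zenith angle equals |φ − δ| = |+38.8° − (+3.500°)| = 35.300°.
Elevation = 90° − 35.300° = 54.7°.

54.7°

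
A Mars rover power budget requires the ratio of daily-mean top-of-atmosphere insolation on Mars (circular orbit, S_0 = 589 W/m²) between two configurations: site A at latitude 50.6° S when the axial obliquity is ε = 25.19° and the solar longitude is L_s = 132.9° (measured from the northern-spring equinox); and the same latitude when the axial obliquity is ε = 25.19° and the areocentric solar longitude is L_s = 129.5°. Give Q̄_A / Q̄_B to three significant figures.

Q̄_A / Q̄_B ≈ 1.07

— Configuration A (ϕ=-50.6°):
Solar declination: sin δ = sin ε · sin L_s = sin 25.19° × sin 132.9° = 0.31179, so δ = +18.167°.
cos h₀ = −tan(-50.6°) tan(+18.167°) = 0.3995, h₀ = 1.1598 rad.
Bracket: h₀ sin ϕ sin δ + cos ϕ cos δ sin h₀ = 1.1598×-0.77273×0.31179 + 0.63473×0.95015×0.91674 = -0.279430 + 0.552876 = 0.273446.
Q̄ = (S_0/π) × [bracket] = (589/π) × 0.273446 = 51.267 W/m².
— Configuration B (ϕ=-50.6°):
sin δ = sin 25.19° × sin 129.5° = 0.32842, so δ = +19.173°.
cos h₀ = −tan(-50.6°) tan(+19.173°) = 0.4233, h₀ = 1.1337 rad.
Bracket: h₀ sin ϕ sin δ + cos ϕ cos δ sin h₀ = 1.1337×-0.77273×0.32842 + 0.63473×0.94453×0.90599 = -0.287710 + 0.543161 = 0.255451.
Q̄ = (S_0/π) × [bracket] = (589/π) × 0.255451 = 47.893 W/m².
Ratio Q̄_A / Q̄_B = 51.267 / 47.893 = 1.070.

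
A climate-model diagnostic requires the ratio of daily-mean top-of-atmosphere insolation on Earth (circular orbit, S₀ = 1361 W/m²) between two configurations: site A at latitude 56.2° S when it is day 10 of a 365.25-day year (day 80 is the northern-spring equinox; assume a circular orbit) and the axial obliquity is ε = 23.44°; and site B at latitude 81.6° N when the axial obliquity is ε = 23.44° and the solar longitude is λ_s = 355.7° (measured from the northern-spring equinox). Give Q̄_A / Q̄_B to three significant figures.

Q̄_A / Q̄_B ≈ 10.7

— Configuration A (φ=-56.2°):
Solar longitude: λ_s = 360° × (10 − 80)/365.25 = -68.994°, i.e. -68.994° + 360° = 291.006°.
sin δ = sin 23.44° × sin 291.006° = -0.37135, so δ = -21.799°.
cos H₀ = −tan(-56.2°) tan(-21.799°) = -0.5974, H₀ = 2.2111 rad.
Bracket: H₀ sin φ sin δ + cos φ cos δ sin H₀ = 2.2111×-0.83098×-0.37135 + 0.55630×0.92849×0.80191 = 0.682311 + 0.414202 = 1.096513.
Q̄ = (S₀/π) × [bracket] = (1361/π) × 1.096513 = 475.03 W/m².
— Configuration B (φ=+81.6°):
Solar declination: sin δ = sin ε · sin λ_s = sin 23.44° × sin 355.7° = -0.02983, so δ = -1.709°.
cos H₀ = −tan(+81.6°) tan(-1.709°) = 0.2021, H₀ = 1.3673 rad.
Bracket: H₀ sin φ sin δ + cos φ cos δ sin H₀ = 1.3673×0.98927×-0.02983 + 0.14608×0.99956×0.97937 = -0.040349 + 0.143003 = 0.102654.
Q̄ = (S₀/π) × [bracket] = (1361/π) × 0.102654 = 44.472 W/m².
Ratio Q̄_A / Q̄_B = 475.03 / 44.472 = 10.68.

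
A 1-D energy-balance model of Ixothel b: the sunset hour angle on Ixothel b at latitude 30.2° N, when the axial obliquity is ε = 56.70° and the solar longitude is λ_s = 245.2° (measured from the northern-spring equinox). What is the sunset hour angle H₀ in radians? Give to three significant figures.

Solar declination: sin δ = sin ε · sin λ_s = sin 56.70° × sin 245.2° = -0.75873, so δ = -49.352°.
cos H₀ = −tan φ · tan δ = −tan(+30.2°) × tan(-49.352°) = 0.6779, so H₀ = 0.8259 rad = 47.32°.

H₀ = 0.826 rad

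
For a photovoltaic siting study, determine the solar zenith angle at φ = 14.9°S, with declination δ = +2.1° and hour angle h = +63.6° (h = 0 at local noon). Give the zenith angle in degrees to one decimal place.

θ_z = 65.2°

cos θ_z = sin φ sin δ + cos φ cos δ cos h = -0.009422 + 0.429396 = 0.419974.
θ_z = arccos(0.419974) = 65.2°.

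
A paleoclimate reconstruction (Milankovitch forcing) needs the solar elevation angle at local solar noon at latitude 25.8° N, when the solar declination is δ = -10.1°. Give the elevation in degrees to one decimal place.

At local noon the hour angle is zero, so the zenith angle equals |ϕ − δ| = |+25.8° − (-10.100°)| = 35.900°.
Elevation = 90° − 35.900° = 54.1°.

54.1°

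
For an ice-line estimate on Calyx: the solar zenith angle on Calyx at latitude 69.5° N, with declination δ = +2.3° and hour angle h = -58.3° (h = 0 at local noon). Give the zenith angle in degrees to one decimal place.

θ_z = 77.2°

cos θ_z = sin φ sin δ + cos φ cos δ cos h = 0.037590 + 0.183876 = 0.221466.
θ_z = arccos(0.221466) = 77.2°.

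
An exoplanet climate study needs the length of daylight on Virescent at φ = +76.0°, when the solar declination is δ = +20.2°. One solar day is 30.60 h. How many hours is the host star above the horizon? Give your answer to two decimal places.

Sunrise equation: cos H₀ = −tan φ · tan δ = -1.4757 ≤ −1, so the host star never sets (polar day) and H₀ = π.
Daylight = 2H₀/(2π) × 30.60 h = (3.1416/π) × 30.60 = 30.60 h.

30.60 h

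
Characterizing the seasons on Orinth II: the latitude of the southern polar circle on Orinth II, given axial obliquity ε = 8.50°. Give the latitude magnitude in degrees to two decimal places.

81.50°

The polar circle is the lowest latitude that experiences at least one full rotation of continuous darkness at the northern-summer solstice; it lies at |φ| = 90° − ε = 90° − 8.50° = 81.50°.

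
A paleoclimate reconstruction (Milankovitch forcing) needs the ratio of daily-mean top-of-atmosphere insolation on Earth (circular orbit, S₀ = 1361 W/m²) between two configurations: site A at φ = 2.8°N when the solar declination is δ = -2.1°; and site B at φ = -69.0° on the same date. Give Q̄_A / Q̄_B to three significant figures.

Q̄_A / Q̄_B ≈ 2.41

— Configuration A (φ=+2.8°):
cos H₀ = −tan(+2.8°) tan(-2.100°) = 0.0018, H₀ = 1.5690 rad.
Bracket: H₀ sin φ sin δ + cos φ cos δ sin H₀ = 1.5690×0.04885×-0.03664 + 0.99881×0.99933×1.00000 = -0.002808 + 0.998141 = 0.995333.
Q̄ = (S₀/π) × [bracket] = (1361/π) × 0.995333 = 431.20 W/m².
— Configuration B (φ=-69.0°):
cos H₀ = −tan(-69.0°) tan(-2.100°) = -0.0955, H₀ = 1.6665 rad.
Bracket: H₀ sin φ sin δ + cos φ cos δ sin H₀ = 1.6665×-0.93358×-0.03664 + 0.35837×0.99933×0.99543 = 0.057005 + 0.356493 = 0.413498.
Q̄ = (S₀/π) × [bracket] = (1361/π) × 0.413498 = 179.14 W/m².
Ratio Q̄_A / Q̄_B = 431.20 / 179.14 = 2.407.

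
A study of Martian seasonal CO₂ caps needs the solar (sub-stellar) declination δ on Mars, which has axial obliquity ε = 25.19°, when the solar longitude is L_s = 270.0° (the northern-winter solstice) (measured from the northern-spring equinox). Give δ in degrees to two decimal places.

δ = -25.19°

sin δ = sin ε · sin L_s = sin 25.19° × sin 270.0° = -0.425621.
δ = arcsin(-0.425621) = -25.19°.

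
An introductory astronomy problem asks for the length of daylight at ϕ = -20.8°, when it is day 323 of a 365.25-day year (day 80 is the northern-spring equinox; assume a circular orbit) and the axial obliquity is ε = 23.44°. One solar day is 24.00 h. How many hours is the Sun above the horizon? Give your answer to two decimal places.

Solar longitude: L_s = 360° × (323 − 80)/365.25 = 239.507°.
sin δ = sin 23.44° × sin 239.507° = -0.34277, so δ = -20.046°.
cos h₀ = −tan ϕ · tan δ = −tan(-20.8°) × tan(-20.046°) = -0.1386, so h₀ = 1.7098 rad = 97.97°.
Daylight = 2h₀/(2π) × 24.00 h = (1.7098/π) × 24.00 = 13.06 h.

13.06 h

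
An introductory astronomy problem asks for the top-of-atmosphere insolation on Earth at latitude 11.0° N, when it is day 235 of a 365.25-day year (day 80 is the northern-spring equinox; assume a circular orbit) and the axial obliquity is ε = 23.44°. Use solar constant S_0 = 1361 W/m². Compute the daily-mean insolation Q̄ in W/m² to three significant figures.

Q̄ ≈ 442 W/m²

Solar longitude: L_s = 360° × (235 − 80)/365.25 = 152.772°.
sin δ = sin 23.44° × sin 152.772° = 0.18200, so δ = +10.486°.
cos h₀ = −tan(+11.0°) tan(+10.486°) = -0.0360, h₀ = 1.6068 rad.
Bracket: h₀ sin ϕ sin δ + cos ϕ cos δ sin h₀ = 1.6068×0.19081×0.18200 + 0.98163×0.98330×0.99935 = 0.055800 + 0.964609 = 1.020409.
Q̄ = (S_0/π) × [bracket] = (1361/π) × 1.020409 = 442.1 W/m².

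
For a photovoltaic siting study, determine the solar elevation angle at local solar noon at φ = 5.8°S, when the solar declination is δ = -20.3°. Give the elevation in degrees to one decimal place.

75.5°

At local noon the hour angle is zero, so the zenith angle equals |φ − δ| = |-5.8° − (-20.300°)| = 14.500°.
Elevation = 90° − 14.500° = 75.5°.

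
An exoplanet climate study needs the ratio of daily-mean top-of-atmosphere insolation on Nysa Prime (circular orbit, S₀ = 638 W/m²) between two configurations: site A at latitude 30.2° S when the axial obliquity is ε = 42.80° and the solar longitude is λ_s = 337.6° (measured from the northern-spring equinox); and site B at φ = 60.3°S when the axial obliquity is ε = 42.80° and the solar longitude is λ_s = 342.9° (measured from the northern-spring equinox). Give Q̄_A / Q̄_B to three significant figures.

Q̄_A / Q̄_B ≈ 1.33

— Configuration A (φ=-30.2°):
Solar declination: sin δ = sin ε · sin λ_s = sin 42.80° × sin 337.6° = -0.25891, so δ = -15.006°.
cos H₀ = −tan(-30.2°) tan(-15.006°) = -0.1560, H₀ = 1.7274 rad.
Bracket: H₀ sin φ sin δ + cos φ cos δ sin H₀ = 1.7274×-0.50302×-0.25891 + 0.86427×0.96590×0.98776 = 0.224971 + 0.824580 = 1.049551.
Q̄ = (S₀/π) × [bracket] = (638/π) × 1.049551 = 213.14 W/m².
— Configuration B (φ=-60.3°):
Solar declination: sin δ = sin ε · sin λ_s = sin 42.80° × sin 342.9° = -0.19978, so δ = -11.524°.
cos H₀ = −tan(-60.3°) tan(-11.524°) = -0.3575, H₀ = 1.9363 rad.
Bracket: H₀ sin φ sin δ + cos φ cos δ sin H₀ = 1.9363×-0.86863×-0.19978 + 0.49546×0.97984×0.93393 = 0.336016 + 0.453396 = 0.789412.
Q̄ = (S₀/π) × [bracket] = (638/π) × 0.789412 = 160.32 W/m².
Ratio Q̄_A / Q̄_B = 213.14 / 160.32 = 1.329.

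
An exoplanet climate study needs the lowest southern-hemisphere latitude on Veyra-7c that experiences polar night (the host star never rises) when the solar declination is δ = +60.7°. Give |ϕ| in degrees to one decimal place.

|ϕ| = 29.3°

Polar night requires cos h₀ = −tan ϕ tan δ ≥ 1, i.e. tan ϕ tan δ ≤ −1.
The boundary is |tan ϕ| · |tan δ| = 1, so |ϕ| = 90° − |δ| = 90° − 60.7° = 29.3° in the southern hemisphere.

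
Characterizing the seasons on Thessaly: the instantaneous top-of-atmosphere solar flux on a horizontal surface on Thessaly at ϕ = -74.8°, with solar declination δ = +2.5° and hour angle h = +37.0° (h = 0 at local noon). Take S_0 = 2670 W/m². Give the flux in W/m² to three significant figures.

cos θ_z = sin ϕ sin δ + cos ϕ cos δ cos h = -0.042093 + 0.209194 = 0.167101.
Flux = S_0 · cos θ_z = 2670 × 0.167101 = 446.2 W/m².

446 W/m²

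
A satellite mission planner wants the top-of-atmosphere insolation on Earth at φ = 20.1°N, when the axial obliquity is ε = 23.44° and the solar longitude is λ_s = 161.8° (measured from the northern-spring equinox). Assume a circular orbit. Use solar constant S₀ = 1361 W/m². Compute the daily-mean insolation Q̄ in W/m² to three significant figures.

Solar declination: sin δ = sin ε · sin λ_s = sin 23.44° × sin 161.8° = 0.12424, so δ = +7.137°.
cos H₀ = −tan(+20.1°) tan(+7.137°) = -0.0458, H₀ = 1.6166 rad.
Bracket: H₀ sin φ sin δ + cos φ cos δ sin H₀ = 1.6166×0.34366×0.12424 + 0.93909×0.99225×0.99895 = 0.069023 + 0.930834 = 0.999857.
Q̄ = (S₀/π) × [bracket] = (1361/π) × 0.999857 = 433.2 W/m².

Q̄ ≈ 433 W/m²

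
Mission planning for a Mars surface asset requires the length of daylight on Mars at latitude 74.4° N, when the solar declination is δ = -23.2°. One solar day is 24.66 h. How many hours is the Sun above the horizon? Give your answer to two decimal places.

cos H₀ = −tan φ · tan δ = 1.5351 ≥ 1, so the Sun never rises (polar night) and H₀ = 0.
Daylight = 2H₀/(2π) × 24.66 h = (0.0000/π) × 24.66 = 0.00 h.

0.00 h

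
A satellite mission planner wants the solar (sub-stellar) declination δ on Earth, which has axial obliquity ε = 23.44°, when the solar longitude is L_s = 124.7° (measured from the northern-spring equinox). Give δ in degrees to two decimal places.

sin δ = sin ε · sin L_s = sin 23.44° × sin 124.7° = 0.327039.
δ = arcsin(0.327039) = +19.09°.

δ = +19.09°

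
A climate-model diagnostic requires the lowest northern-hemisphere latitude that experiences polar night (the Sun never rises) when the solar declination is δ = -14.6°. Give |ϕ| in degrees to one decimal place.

Polar night requires cos h₀ = −tan ϕ tan δ ≥ 1, i.e. tan ϕ tan δ ≤ −1.
The boundary is |tan ϕ| · |tan δ| = 1, so |ϕ| = 90° − |δ| = 90° − 14.6° = 75.4° in the northern hemisphere.

|ϕ| = 75.4°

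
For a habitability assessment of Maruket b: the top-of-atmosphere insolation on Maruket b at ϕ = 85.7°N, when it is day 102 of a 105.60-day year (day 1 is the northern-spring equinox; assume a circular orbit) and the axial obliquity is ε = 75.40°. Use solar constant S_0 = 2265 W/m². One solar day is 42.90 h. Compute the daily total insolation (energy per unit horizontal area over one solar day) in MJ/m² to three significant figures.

Solar longitude: L_s = 360° × (102 − 1)/105.60 = 344.318°.
sin δ = sin 75.40° × sin 344.318° = -0.26157, so δ = -15.163°.
cos h₀ = −tan(+85.7°) tan(-15.163°) = 3.6042 ≥ 1 ⇒ polar night, h₀ = 0 and Q̄ = 0.
Daily total = Q̄ × 42.90 h × 3600 s/h = 0.00 MJ/m².

0.00 MJ/m²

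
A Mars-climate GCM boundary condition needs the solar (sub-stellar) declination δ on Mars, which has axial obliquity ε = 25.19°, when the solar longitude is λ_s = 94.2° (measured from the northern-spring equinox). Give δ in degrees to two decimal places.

sin δ = sin ε · sin λ_s = sin 25.19° × sin 94.2° = 0.424478.
δ = arcsin(0.424478) = +25.12°.

δ = +25.12°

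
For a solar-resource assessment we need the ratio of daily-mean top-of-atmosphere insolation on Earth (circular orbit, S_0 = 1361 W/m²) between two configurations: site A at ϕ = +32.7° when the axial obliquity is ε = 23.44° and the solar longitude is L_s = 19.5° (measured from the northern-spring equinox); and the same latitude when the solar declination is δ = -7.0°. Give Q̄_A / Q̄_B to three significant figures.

Q̄_A / Q̄_B ≈ 1.29

— Configuration A (ϕ=+32.7°):
Solar declination: sin δ = sin ε · sin L_s = sin 23.44° × sin 19.5° = 0.13278, so δ = +7.631°.
cos h₀ = −tan(+32.7°) tan(+7.631°) = -0.0860, h₀ = 1.6569 rad.
Bracket: h₀ sin ϕ sin δ + cos ϕ cos δ sin h₀ = 1.6569×0.54024×0.13278 + 0.84151×0.99114×0.99629 = 0.118855 + 0.830960 = 0.949815.
Q̄ = (S_0/π) × [bracket] = (1361/π) × 0.949815 = 411.48 W/m².
— Configuration B (ϕ=+32.7°):
cos h₀ = −tan(+32.7°) tan(-7.000°) = 0.0788, h₀ = 1.4919 rad.
Bracket: h₀ sin ϕ sin δ + cos ϕ cos δ sin h₀ = 1.4919×0.54024×-0.12187 + 0.84151×0.99255×0.99689 = -0.098225 + 0.832643 = 0.734418.
Q̄ = (S_0/π) × [bracket] = (1361/π) × 0.734418 = 318.16 W/m².
Ratio Q̄_A / Q̄_B = 411.48 / 318.16 = 1.293.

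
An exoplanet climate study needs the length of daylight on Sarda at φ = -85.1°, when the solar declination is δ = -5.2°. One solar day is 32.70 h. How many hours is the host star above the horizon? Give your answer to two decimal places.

Sunrise equation: cos H₀ = −tan φ · tan δ = -1.0616 ≤ −1, so the host star never sets (polar day) and H₀ = π.
Daylight = 2H₀/(2π) × 32.70 h = (3.1416/π) × 32.70 = 32.70 h.

32.70 h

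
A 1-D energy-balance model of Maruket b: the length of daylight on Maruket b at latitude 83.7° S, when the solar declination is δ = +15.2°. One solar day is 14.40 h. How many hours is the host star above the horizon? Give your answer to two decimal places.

0.00 h

cos h₀ = −tan ϕ · tan δ = 2.4610 ≥ 1, so the host star never rises (polar night) and h₀ = 0.
Daylight = 2h₀/(2π) × 14.40 h = (0.0000/π) × 14.40 = 0.00 h.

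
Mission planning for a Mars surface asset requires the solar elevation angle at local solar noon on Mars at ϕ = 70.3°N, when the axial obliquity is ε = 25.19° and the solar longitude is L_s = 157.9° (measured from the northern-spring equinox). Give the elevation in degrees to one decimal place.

Solar declination: sin δ = sin ε · sin L_s = sin 25.19° × sin 157.9° = 0.16013, so δ = +9.214°.
At local noon the hour angle is zero, so the zenith angle equals |ϕ − δ| = |+70.3° − (+9.214°)| = 61.086°.
Elevation = 90° − 61.086° = 28.9°.

28.9°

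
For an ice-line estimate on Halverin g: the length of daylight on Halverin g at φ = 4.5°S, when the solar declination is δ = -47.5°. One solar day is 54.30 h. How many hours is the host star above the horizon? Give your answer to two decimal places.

cos H₀ = −tan φ · tan δ = −tan(-4.5°) × tan(-47.500°) = -0.0859, so H₀ = 1.6568 rad = 94.93°.
Daylight = 2H₀/(2π) × 54.30 h = (1.6568/π) × 54.30 = 28.64 h.

28.64 h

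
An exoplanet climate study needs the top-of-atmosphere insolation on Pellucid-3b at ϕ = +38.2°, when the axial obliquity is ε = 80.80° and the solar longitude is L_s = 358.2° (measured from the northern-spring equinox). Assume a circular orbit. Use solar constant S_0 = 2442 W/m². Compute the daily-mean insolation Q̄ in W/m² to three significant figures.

Q̄ ≈ 587 W/m²

Solar declination: sin δ = sin ε · sin L_s = sin 80.80° × sin 358.2° = -0.03101, so δ = -1.777°.
cos h₀ = −tan(+38.2°) tan(-1.777°) = 0.0244, h₀ = 1.5464 rad.
Bracket: h₀ sin ϕ sin δ + cos ϕ cos δ sin h₀ = 1.5464×0.61841×-0.03101 + 0.78586×0.99952×0.99970 = -0.029655 + 0.785247 = 0.755592.
Q̄ = (S_0/π) × [bracket] = (2442/π) × 0.755592 = 587.3 W/m².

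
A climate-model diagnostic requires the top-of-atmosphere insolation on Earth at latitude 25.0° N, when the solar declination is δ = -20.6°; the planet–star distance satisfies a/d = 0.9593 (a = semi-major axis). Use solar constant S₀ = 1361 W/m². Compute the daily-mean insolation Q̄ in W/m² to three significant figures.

Q̄ ≈ 250 W/m²

cos H₀ = −tan(+25.0°) tan(-20.600°) = 0.1753, H₀ = 1.3946 rad.
Bracket: H₀ sin φ sin δ + cos φ cos δ sin H₀ = 1.3946×0.42262×-0.35184 + 0.90631×0.93606×0.98452 = -0.207370 + 0.835228 = 0.627858.
Inverse-square distance factor (a/d)² = 0.9593² = 0.920256.
Q̄ = (S₀/π) × 0.920256 × [bracket] = (1361/π) × 0.920256 × 0.627858 = 250.3 W/m².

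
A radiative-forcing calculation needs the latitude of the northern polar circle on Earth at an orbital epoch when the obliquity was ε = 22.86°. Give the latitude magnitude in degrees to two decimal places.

The polar circle is the lowest latitude that experiences at least one full rotation of continuous daylight at the northern-summer solstice; it lies at |ϕ| = 90° − ε = 90° − 22.86° = 67.14°.

67.14°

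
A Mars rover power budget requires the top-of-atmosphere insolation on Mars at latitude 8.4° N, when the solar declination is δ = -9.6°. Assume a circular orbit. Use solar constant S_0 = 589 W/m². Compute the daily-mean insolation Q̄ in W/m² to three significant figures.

cos h₀ = −tan(+8.4°) tan(-9.600°) = 0.0250, h₀ = 1.5458 rad.
Bracket: h₀ sin ϕ sin δ + cos ϕ cos δ sin h₀ = 1.5458×0.14608×-0.16677 + 0.98927×0.98600×0.99969 = -0.037658 + 0.975118 = 0.937460.
Q̄ = (S_0/π) × [bracket] = (589/π) × 0.937460 = 175.8 W/m².

Q̄ ≈ 176 W/m²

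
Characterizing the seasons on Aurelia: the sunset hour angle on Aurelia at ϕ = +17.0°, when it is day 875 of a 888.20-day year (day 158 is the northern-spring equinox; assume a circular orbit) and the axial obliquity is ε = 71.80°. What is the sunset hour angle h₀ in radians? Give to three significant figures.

Solar longitude: L_s = 360° × (875 − 158)/888.20 = 290.610°.
sin δ = sin 71.80° × sin 290.610° = -0.88917, so δ = -62.769°.
cos h₀ = −tan ϕ · tan δ = −tan(+17.0°) × tan(-62.769°) = 0.5941, so h₀ = 0.9346 rad = 53.55°.

h₀ = 0.935 rad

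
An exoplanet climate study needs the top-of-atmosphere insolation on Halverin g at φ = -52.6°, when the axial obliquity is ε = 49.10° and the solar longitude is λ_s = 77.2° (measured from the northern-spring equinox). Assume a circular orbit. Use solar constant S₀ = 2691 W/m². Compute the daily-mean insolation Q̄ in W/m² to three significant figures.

Solar declination: sin δ = sin ε · sin λ_s = sin 49.10° × sin 77.2° = 0.73707, so δ = +47.482°.
cos H₀ = −tan(-52.6°) tan(+47.482°) = 1.4265 ≥ 1 ⇒ polar night, H₀ = 0 and Q̄ = 0.

Q̄ ≈ 0.00 W/m²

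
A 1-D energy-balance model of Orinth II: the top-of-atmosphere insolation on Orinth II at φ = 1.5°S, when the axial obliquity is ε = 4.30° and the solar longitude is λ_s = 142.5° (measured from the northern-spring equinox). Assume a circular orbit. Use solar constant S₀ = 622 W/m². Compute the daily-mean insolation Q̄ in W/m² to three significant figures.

Solar declination: sin δ = sin ε · sin λ_s = sin 4.30° × sin 142.5° = 0.04564, so δ = +2.616°.
cos H₀ = −tan(-1.5°) tan(+2.616°) = 0.0012, H₀ = 1.5696 rad.
Bracket: H₀ sin φ sin δ + cos φ cos δ sin H₀ = 1.5696×-0.02618×0.04564 + 0.99966×0.99896×1.00000 = -0.001875 + 0.998620 = 0.996745.
Q̄ = (S₀/π) × [bracket] = (622/π) × 0.996745 = 197.3 W/m².

Q̄ ≈ 197 W/m²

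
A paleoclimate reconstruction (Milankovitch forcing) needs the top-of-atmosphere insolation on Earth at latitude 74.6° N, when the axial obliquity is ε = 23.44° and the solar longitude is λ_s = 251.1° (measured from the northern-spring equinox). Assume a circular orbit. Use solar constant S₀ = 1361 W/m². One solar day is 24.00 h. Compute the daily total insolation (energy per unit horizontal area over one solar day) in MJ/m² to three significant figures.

0.00 MJ/m²

Solar declination: sin δ = sin ε · sin λ_s = sin 23.44° × sin 251.1° = -0.37634, so δ = -22.107°.
cos H₀ = −tan(+74.6°) tan(-22.107°) = 1.4747 ≥ 1 ⇒ polar night, H₀ = 0 and Q̄ = 0.
Daily total = Q̄ × 24.00 h × 3600 s/h = 0.00 MJ/m².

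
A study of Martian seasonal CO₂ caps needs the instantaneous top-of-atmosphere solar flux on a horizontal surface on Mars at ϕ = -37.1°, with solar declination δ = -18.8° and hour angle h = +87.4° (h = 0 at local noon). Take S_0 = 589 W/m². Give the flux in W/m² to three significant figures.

cos θ_z = sin ϕ sin δ + cos ϕ cos δ cos h = 0.194393 + 0.034251 = 0.228644.
Flux = S_0 · cos θ_z = 589 × 0.228644 = 134.7 W/m².

135 W/m²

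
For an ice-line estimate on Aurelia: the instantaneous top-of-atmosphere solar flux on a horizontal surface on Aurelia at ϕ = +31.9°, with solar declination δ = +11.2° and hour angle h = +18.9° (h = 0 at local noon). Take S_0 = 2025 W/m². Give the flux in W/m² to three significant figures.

1.80e+03 W/m²

cos θ_z = sin ϕ sin δ + cos ϕ cos δ cos h = 0.102641 + 0.787903 = 0.890544.
Flux = S_0 · cos θ_z = 2025 × 0.890544 = 1803 W/m².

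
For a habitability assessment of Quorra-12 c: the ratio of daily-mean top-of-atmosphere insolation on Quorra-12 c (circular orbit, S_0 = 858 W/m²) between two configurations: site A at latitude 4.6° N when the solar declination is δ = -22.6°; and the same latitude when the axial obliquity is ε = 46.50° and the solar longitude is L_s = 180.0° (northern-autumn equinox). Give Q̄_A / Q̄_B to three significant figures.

— Configuration A (ϕ=+4.6°):
cos h₀ = −tan(+4.6°) tan(-22.600°) = 0.0335, h₀ = 1.5373 rad.
Bracket: h₀ sin ϕ sin δ + cos ϕ cos δ sin h₀ = 1.5373×0.08020×-0.38430 + 0.99678×0.92321×0.99944 = -0.047381 + 0.919722 = 0.872341.
Q̄ = (S_0/π) × [bracket] = (858/π) × 0.872341 = 238.24 W/m².
— Configuration B (ϕ=+4.6°):
Solar declination: sin δ = sin ε · sin L_s = sin 46.50° × sin 180.0° = 0.00000, so δ = +0.000°.
cos h₀ = −tan(+4.6°) tan(+0.000°) = -0.0000, h₀ = 1.5708 rad.
Bracket: h₀ sin ϕ sin δ + cos ϕ cos δ sin h₀ = 1.5708×0.08020×0.00000 + 0.99678×1.00000×1.00000 = 0.000000 + 0.996780 = 0.996780.
Q̄ = (S_0/π) × [bracket] = (858/π) × 0.996780 = 272.23 W/m².
Ratio Q̄_A / Q̄_B = 238.24 / 272.23 = 0.8751.

Q̄_A / Q̄_B ≈ 0.875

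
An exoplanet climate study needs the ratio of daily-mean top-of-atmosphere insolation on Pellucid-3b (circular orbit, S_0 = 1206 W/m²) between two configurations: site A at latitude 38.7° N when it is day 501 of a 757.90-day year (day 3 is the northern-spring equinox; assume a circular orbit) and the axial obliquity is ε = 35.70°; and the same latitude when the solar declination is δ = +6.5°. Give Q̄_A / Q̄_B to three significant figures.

Q̄_A / Q̄_B ≈ 0.306

— Configuration A (ϕ=+38.7°):
Solar longitude: L_s = 360° × (501 − 3)/757.90 = 236.548°.
sin δ = sin 35.70° × sin 236.548° = -0.48688, so δ = -29.136°.
cos h₀ = −tan(+38.7°) tan(-29.136°) = 0.4466, h₀ = 1.1079 rad.
Bracket: h₀ sin ϕ sin δ + cos ϕ cos δ sin h₀ = 1.1079×0.62524×-0.48688 + 0.78043×0.87347×0.89475 = -0.337263 + 0.609935 = 0.272672.
Q̄ = (S_0/π) × [bracket] = (1206/π) × 0.272672 = 104.67 W/m².
— Configuration B (ϕ=+38.7°):
cos h₀ = −tan(+38.7°) tan(+6.500°) = -0.0913, h₀ = 1.6622 rad.
Bracket: h₀ sin ϕ sin δ + cos ϕ cos δ sin h₀ = 1.6622×0.62524×0.11320 + 0.78043×0.99357×0.99583 = 0.117646 + 0.772178 = 0.889824.
Q̄ = (S_0/π) × [bracket] = (1206/π) × 0.889824 = 341.59 W/m².
Ratio Q̄_A / Q̄_B = 104.67 / 341.59 = 0.3064.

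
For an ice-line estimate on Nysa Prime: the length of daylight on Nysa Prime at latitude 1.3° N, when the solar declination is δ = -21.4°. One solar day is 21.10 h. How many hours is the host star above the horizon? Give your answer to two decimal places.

cos h₀ = −tan ϕ · tan δ = −tan(+1.3°) × tan(-21.400°) = 0.0089, so h₀ = 1.5619 rad = 89.49°.
Daylight = 2h₀/(2π) × 21.10 h = (1.5619/π) × 21.10 = 10.49 h.

10.49 h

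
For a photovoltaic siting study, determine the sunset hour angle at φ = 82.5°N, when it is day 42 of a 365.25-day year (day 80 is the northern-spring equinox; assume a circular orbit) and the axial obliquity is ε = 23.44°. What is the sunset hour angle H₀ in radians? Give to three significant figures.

Solar longitude: λ_s = 360° × (42 − 80)/365.25 = -37.454°, i.e. -37.454° + 360° = 322.546°.
sin δ = sin 23.44° × sin 322.546° = -0.24190, so δ = -13.999°.
cos H₀ = −tan φ · tan δ = 1.8937 ≥ 1, so the Sun never rises (polar night) and H₀ = 0.

H₀ = 0.00 rad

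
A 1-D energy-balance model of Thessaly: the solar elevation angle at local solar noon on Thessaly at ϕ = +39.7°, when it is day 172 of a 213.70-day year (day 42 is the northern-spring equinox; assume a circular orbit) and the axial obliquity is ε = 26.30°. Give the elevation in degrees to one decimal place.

34.1°

Solar longitude: L_s = 360° × (172 − 42)/213.70 = 218.999°.
sin δ = sin 26.30° × sin 218.999° = -0.27883, so δ = -16.190°.
At local noon the hour angle is zero, so the zenith angle equals |ϕ − δ| = |+39.7° − (-16.190°)| = 55.890°.
Elevation = 90° − 55.890° = 34.1°.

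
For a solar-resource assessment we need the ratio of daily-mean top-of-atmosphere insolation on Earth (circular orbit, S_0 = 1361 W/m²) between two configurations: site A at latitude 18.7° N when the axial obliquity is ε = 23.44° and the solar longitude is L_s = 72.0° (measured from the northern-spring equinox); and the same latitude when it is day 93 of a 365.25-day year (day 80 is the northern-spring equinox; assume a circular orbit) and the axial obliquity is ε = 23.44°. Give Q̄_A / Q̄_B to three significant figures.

— Configuration A (ϕ=+18.7°):
Solar declination: sin δ = sin ε · sin L_s = sin 23.44° × sin 72.0° = 0.37832, so δ = +22.230°.
cos h₀ = −tan(+18.7°) tan(+22.230°) = -0.1383, h₀ = 1.7096 rad.
Bracket: h₀ sin ϕ sin δ + cos ϕ cos δ sin h₀ = 1.7096×0.32061×0.37832 + 0.94721×0.92568×0.99039 = 0.207363 + 0.868387 = 1.075750.
Q̄ = (S_0/π) × [bracket] = (1361/π) × 1.075750 = 466.04 W/m².
— Configuration B (ϕ=+18.7°):
Solar longitude: L_s = 360° × (93 − 80)/365.25 = 12.813°.
sin δ = sin 23.44° × sin 12.813° = 0.08822, so δ = +5.061°.
cos h₀ = −tan(+18.7°) tan(+5.061°) = -0.0300, h₀ = 1.6008 rad.
Bracket: h₀ sin ϕ sin δ + cos ϕ cos δ sin h₀ = 1.6008×0.32061×0.08822 + 0.94721×0.99610×0.99955 = 0.045277 + 0.943091 = 0.988368.
Q̄ = (S_0/π) × [bracket] = (1361/π) × 0.988368 = 428.18 W/m².
Ratio Q̄_A / Q̄_B = 466.04 / 428.18 = 1.088.

Q̄_A / Q̄_B ≈ 1.09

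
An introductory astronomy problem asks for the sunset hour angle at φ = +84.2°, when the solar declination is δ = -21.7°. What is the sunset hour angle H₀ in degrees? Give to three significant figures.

H₀ = 0.00°

cos H₀ = −tan φ · tan δ = 3.9177 ≥ 1, so the Sun never rises (polar night) and H₀ = 0.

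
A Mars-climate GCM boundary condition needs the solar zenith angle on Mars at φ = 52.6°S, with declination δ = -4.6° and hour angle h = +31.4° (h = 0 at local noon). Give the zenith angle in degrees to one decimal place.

cos θ_z = sin φ sin δ + cos φ cos δ cos h = 0.063711 + 0.516756 = 0.580467.
θ_z = arccos(0.580467) = 54.5°.

θ_z = 54.5°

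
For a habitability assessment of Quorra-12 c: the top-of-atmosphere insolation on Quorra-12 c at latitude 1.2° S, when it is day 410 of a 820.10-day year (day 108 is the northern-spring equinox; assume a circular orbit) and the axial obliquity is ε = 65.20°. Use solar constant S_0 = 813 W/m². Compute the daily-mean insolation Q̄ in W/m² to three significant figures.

Q̄ ≈ 187 W/m²

Solar longitude: L_s = 360° × (410 − 108)/820.10 = 132.569°.
sin δ = sin 65.20° × sin 132.569° = 0.66854, so δ = +41.955°.
cos h₀ = −tan(-1.2°) tan(+41.955°) = 0.0188, h₀ = 1.5520 rad.
Bracket: h₀ sin ϕ sin δ + cos ϕ cos δ sin h₀ = 1.5520×-0.02094×0.66854 + 0.99978×0.74367×0.99982 = -0.021727 + 0.743373 = 0.721646.
Q̄ = (S_0/π) × [bracket] = (813/π) × 0.721646 = 186.8 W/m².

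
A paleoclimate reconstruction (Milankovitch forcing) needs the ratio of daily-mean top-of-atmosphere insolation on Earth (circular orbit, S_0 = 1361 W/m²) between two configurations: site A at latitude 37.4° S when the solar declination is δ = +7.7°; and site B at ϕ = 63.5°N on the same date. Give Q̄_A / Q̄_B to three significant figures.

Q̄_A / Q̄_B ≈ 1.03

— Configuration A (ϕ=-37.4°):
cos h₀ = −tan(-37.4°) tan(+7.700°) = 0.1034, h₀ = 1.4672 rad.
Bracket: h₀ sin ϕ sin δ + cos ϕ cos δ sin h₀ = 1.4672×-0.60738×0.13399 + 0.79441×0.99098×0.99464 = -0.119405 + 0.783025 = 0.663620.
Q̄ = (S_0/π) × [bracket] = (1361/π) × 0.663620 = 287.49 W/m².
— Configuration B (ϕ=+63.5°):
cos h₀ = −tan(+63.5°) tan(+7.700°) = -0.2712, h₀ = 1.8454 rad.
Bracket: h₀ sin ϕ sin δ + cos ϕ cos δ sin h₀ = 1.8454×0.89493×0.13399 + 0.44620×0.99098×0.96253 = 0.221285 + 0.425607 = 0.646892.
Q̄ = (S_0/π) × [bracket] = (1361/π) × 0.646892 = 280.25 W/m².
Ratio Q̄_A / Q̄_B = 287.49 / 280.25 = 1.026.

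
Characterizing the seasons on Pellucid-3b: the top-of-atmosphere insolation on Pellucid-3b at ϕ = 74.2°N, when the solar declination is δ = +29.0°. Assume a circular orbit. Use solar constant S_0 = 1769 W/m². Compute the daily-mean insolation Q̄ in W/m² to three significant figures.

Q̄ ≈ 825 W/m²

cos h₀ = −tan(+74.2°) tan(+29.000°) = -1.9589 ≤ −1 ⇒ polar day, h₀ = π.
Bracket: h₀ sin ϕ sin δ + cos ϕ cos δ sin h₀ = 3.1416×0.96222×0.48481 + 0.27228×0.87462×0.00000 = 1.465537 + 0.000000 = 1.465537.
Q̄ = (S_0/π) × [bracket] = (1769/π) × 1.465537 = 825.2 W/m².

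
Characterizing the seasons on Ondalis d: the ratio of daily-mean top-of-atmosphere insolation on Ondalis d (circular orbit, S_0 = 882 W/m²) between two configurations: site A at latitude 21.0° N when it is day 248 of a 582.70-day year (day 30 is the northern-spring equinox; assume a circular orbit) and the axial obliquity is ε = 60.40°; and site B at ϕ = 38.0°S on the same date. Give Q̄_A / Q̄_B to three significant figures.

Q̄_A / Q̄_B ≈ 7.82

— Configuration A (ϕ=+21.0°):
Solar longitude: L_s = 360° × (248 − 30)/582.70 = 134.683°.
sin δ = sin 60.40° × sin 134.683° = 0.61821, so δ = +38.186°.
cos h₀ = −tan(+21.0°) tan(+38.186°) = -0.3019, h₀ = 1.8775 rad.
Bracket: h₀ sin ϕ sin δ + cos ϕ cos δ sin h₀ = 1.8775×0.35837×0.61821 + 0.93358×0.78601×0.95333 = 0.415956 + 0.699557 = 1.115513.
Q̄ = (S_0/π) × [bracket] = (882/π) × 1.115513 = 313.18 W/m².
— Configuration B (ϕ=-38.0°):
cos h₀ = −tan(-38.0°) tan(+38.186°) = 0.6145, h₀ = 0.9090 rad.
Bracket: h₀ sin ϕ sin δ + cos ϕ cos δ sin h₀ = 0.9090×-0.61566×0.61821 + 0.78801×0.78601×0.78892 = -0.345972 + 0.488644 = 0.142672.
Q̄ = (S_0/π) × [bracket] = (882/π) × 0.142672 = 40.055 W/m².
Ratio Q̄_A / Q̄_B = 313.18 / 40.055 = 7.819.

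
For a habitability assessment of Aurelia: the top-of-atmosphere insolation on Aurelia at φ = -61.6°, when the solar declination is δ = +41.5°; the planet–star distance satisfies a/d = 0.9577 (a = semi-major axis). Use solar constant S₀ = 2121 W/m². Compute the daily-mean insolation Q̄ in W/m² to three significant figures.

cos H₀ = −tan(-61.6°) tan(+41.500°) = 1.6363 ≥ 1 ⇒ polar night, H₀ = 0 and Q̄ = 0.
Inverse-square distance factor (a/d)² = 0.9577² = 0.917189.

Q̄ ≈ 0.00 W/m²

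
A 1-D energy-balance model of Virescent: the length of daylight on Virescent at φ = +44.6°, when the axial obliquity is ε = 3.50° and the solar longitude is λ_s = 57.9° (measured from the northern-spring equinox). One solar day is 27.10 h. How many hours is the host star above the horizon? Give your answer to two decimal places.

13.99 h

Solar declination: sin δ = sin ε · sin λ_s = sin 3.50° × sin 57.9° = 0.05172, so δ = +2.964°.
cos H₀ = −tan φ · tan δ = −tan(+44.6°) × tan(+2.964°) = -0.0511, so H₀ = 1.6219 rad = 92.93°.
Daylight = 2H₀/(2π) × 27.10 h = (1.6219/π) × 27.10 = 13.99 h.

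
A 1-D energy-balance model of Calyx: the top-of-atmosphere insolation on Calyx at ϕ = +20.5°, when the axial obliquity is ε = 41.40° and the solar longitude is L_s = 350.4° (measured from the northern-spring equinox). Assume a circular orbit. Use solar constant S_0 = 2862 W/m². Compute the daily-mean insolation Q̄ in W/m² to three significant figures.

Q̄ ≈ 794 W/m²

Solar declination: sin δ = sin ε · sin L_s = sin 41.40° × sin 350.4° = -0.11029, so δ = -6.332°.
cos h₀ = −tan(+20.5°) tan(-6.332°) = 0.0415, h₀ = 1.5293 rad.
Bracket: h₀ sin ϕ sin δ + cos ϕ cos δ sin h₀ = 1.5293×0.35021×-0.11029 + 0.93667×0.99390×0.99914 = -0.059069 + 0.930156 = 0.871087.
Q̄ = (S_0/π) × [bracket] = (2862/π) × 0.871087 = 793.6 W/m².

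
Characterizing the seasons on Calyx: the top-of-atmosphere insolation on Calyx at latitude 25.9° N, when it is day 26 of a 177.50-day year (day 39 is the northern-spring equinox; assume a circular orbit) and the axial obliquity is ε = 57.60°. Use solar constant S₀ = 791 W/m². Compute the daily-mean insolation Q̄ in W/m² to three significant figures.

Solar longitude: λ_s = 360° × (26 − 39)/177.50 = -26.366°, i.e. -26.366° + 360° = 333.634°.
sin δ = sin 57.60° × sin 333.634° = -0.37497, so δ = -22.023°.
cos H₀ = −tan(+25.9°) tan(-22.023°) = 0.1964, H₀ = 1.3731 rad.
Bracket: H₀ sin φ sin δ + cos φ cos δ sin H₀ = 1.3731×0.43680×-0.37497 + 0.89956×0.92704×0.98052 = -0.224896 + 0.817683 = 0.592787.
Q̄ = (S₀/π) × [bracket] = (791/π) × 0.592787 = 149.3 W/m².

Q̄ ≈ 149 W/m²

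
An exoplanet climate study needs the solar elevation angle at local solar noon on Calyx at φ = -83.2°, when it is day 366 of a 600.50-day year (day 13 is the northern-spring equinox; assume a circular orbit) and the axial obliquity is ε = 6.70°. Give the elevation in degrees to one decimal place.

Solar longitude: λ_s = 360° × (366 − 13)/600.50 = 211.624°.
sin δ = sin 6.70° × sin 211.624° = -0.06117, so δ = -3.507°.
At local noon the hour angle is zero, so the zenith angle equals |φ − δ| = |-83.2° − (-3.507°)| = 79.693°.
Elevation = 90° − 79.693° = 10.3°.

10.3°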